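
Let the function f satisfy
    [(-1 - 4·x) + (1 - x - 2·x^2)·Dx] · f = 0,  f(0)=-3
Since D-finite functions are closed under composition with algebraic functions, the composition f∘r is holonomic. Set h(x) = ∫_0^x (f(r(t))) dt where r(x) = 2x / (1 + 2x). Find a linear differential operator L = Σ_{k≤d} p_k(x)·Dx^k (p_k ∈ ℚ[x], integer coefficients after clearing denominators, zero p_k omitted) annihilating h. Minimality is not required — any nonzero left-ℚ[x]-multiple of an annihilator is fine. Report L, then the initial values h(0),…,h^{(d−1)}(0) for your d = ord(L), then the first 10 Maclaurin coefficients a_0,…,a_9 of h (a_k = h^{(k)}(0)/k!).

L = (2 + 20·x)·Dx + (-1 - 4·x + 4·x^2 + 16·x^3)·Dx^2  (order 2).
h: a_k = 0, -3, -3, -8, 0, -192/5, 64, -2304/7, 960, -11264/3, …
ICs: h(0) = 0, h′(0) = -3.

f: a_k = -3, -3, -9, -15, -33, -63, -129, -255, -513, -1023, …
L₀ from L_f via x↦r, Dx↦r'^{-1}Dx.
h=∫₀ˣh₀: take L = L₀·Dx.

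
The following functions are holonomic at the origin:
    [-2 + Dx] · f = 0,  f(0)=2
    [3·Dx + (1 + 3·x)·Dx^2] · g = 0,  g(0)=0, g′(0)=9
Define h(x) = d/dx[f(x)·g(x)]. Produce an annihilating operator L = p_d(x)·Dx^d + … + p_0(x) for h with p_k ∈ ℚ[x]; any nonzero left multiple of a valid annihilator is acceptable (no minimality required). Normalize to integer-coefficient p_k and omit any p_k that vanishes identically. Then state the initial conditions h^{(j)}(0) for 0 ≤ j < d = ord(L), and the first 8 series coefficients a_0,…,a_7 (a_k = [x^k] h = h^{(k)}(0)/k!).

L = (20 - 24·x + 72·x^2) + (-8 + 6·x - 72·x^2)·Dx + (-1 + 3·x + 18·x^2)·Dx^2  (order 2).
h: a_k = 18, 18, 108, -174, 663, -1980, 30386/5, -92374/5, …
ICs: h(0) = 18, h′(0) = 18.

f: a_k = 2, 4, 4, 8/3, 4/3, 8/15, 8/45, 16/315, …
g: a_k = 0, 9, -27/2, 27, -243/4, 729/5, -729/2, 6561/7, …
h₀=f·g: eliminate ⇒ L₀, order ≤ 1·2.
Derive L from L₀ (diff closure).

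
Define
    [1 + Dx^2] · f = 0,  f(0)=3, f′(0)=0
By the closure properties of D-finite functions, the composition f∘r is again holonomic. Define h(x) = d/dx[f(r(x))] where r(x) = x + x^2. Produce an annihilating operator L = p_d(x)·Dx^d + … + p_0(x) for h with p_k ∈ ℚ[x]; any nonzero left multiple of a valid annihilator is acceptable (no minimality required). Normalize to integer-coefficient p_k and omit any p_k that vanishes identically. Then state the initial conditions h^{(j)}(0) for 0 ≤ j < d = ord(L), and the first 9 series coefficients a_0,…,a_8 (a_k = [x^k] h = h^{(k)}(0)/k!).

L = (13 + 8·x + 24·x^2 + 32·x^3 + 16·x^4) + (-6 - 12·x)·Dx + (1 + 4·x + 4·x^2)·Dx^2  (order 2).
h: a_k = 0, -3, -9, -11/2, 5/2, 179/40, 133/40, 841/1680, -417/560, …
ICs: h(0) = 0, h′(0) = -3.

f: a_k = 3, 0, -3/2, 0, 1/8, 0, -1/240, 0, 1/13440, …
f∘r: x↦r, Dx↦Dx/r' in L_f ⇒ L₀.
h₀' ⇒ L via d/dx closure of L₀.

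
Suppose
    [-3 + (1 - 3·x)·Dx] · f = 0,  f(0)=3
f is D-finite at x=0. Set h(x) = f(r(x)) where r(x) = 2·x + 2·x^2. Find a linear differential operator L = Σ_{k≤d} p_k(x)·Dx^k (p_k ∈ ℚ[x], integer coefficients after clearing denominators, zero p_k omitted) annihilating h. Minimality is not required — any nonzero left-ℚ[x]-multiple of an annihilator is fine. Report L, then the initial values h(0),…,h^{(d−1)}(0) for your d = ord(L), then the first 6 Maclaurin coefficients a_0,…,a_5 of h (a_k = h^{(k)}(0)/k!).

f: a_k = 3, 9, 27, 81, 243, 729, …
h₀=f(r): pull back L_f along r ⇒ L₀.
L = (6 + 12·x) + (-1 + 6·x + 6·x^2)·Dx  (order 1).
h: a_k = 3, 18, 126, 864, 5940, 40824, …
ICs: h(0) = 3.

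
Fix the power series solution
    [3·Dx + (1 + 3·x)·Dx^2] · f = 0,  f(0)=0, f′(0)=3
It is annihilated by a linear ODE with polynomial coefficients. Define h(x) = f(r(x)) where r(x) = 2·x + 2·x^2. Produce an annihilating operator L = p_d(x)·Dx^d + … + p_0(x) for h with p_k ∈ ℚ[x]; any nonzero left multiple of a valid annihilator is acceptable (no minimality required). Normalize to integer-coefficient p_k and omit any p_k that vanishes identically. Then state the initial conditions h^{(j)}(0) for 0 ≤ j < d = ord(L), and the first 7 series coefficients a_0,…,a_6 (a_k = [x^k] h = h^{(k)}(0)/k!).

f: a_k = 0, 3, -9/2, 9, -81/4, 243/5, -243/2, …
f∘r: x↦r, Dx↦Dx/r' in L_f ⇒ L₀.
L = (4 + 12·x + 12·x^2)·Dx + (1 + 8·x + 18·x^2 + 12·x^3)·Dx^2  (order 2).
h: a_k = 0, 6, -12, 36, -126, 2376/5, -1872, …
ICs: h(0) = 0, h′(0) = 6.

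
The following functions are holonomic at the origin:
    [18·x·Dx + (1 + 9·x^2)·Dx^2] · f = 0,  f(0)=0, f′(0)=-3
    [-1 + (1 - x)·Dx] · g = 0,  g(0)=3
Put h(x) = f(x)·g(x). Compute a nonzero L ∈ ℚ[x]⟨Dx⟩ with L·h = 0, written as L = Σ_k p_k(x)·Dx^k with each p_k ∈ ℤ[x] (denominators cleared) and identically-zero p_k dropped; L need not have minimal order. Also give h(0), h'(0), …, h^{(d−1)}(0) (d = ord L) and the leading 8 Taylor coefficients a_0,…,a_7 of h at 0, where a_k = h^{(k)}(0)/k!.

f: a_k = 0, -3, 0, 9, 0, -243/5, 0, 2187/7, …
g: a_k = 3, 3, 3, 3, 3, 3, 3, 3, …
f·g: L₀ = L_f ⊗_s L_g, ord ≤ 2·1.
L = 18·x + (2 - 18·x + 36·x^2)·Dx + (-1 + x - 9·x^2 + 9·x^3)·Dx^2  (order 2).
h: a_k = 0, -9, -9, 18, 18, -639/5, -639/5, 28332/35, …
ICs: h(0) = 0, h′(0) = -9.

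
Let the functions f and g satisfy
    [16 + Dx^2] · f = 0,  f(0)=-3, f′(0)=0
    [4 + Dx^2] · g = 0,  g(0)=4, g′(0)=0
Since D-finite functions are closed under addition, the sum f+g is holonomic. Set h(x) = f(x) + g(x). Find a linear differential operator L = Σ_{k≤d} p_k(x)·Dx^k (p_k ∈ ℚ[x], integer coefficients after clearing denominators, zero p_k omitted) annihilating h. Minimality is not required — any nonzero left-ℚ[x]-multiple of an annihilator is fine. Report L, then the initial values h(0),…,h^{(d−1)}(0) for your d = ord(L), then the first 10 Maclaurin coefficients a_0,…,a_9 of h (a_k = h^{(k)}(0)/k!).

f: a_k = -3, 0, 24, 0, -32, 0, 256/15, 0, -512/105, 0, …
g: a_k = 4, 0, -8, 0, 8/3, 0, -16/45, 0, 8/315, 0, …
h₀=f+g: left-lcm gives L₀, ord ≤ 4.
L = 64 + 20·Dx^2 + Dx^4  (order 4).
h: a_k = 1, 0, 16, 0, -88/3, 0, 752/45, 0, -1528/315, 0, …
ICs: h(0) = 1, h′(0) = 0, h′′(0) = 32, h′′′(0) = 0.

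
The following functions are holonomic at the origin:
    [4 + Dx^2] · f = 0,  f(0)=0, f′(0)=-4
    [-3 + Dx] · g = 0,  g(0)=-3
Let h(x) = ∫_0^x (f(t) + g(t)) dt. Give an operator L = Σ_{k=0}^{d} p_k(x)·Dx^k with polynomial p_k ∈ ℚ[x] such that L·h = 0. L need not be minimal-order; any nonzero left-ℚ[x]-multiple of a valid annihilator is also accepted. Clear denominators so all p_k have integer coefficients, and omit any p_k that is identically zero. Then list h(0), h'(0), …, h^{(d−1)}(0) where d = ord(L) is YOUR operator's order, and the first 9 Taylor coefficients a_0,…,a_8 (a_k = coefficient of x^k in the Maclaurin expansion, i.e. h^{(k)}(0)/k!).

L = -12·Dx + 4·Dx^2 - 3·Dx^3 + Dx^4  (order 4).
h: a_k = 0, -3, -13/2, -9/2, -65/24, -81/40, -793/720, -243/560, -1261/8064, …
ICs: h(0) = 0, h′(0) = -3, h′′(0) = -13, h′′′(0) = -27.

f: a_k = 0, -4, 0, 8/3, 0, -8/15, 0, 16/315, 0, …
g: a_k = -3, -9, -27/2, -27/2, -81/8, -243/40, -243/80, -729/560, -2187/4480, …
Sum ⇒ L₀ = lclm(L_f,L_g) in ℚ(x)⟨Dx⟩.
Integrate: L := L₀·Dx.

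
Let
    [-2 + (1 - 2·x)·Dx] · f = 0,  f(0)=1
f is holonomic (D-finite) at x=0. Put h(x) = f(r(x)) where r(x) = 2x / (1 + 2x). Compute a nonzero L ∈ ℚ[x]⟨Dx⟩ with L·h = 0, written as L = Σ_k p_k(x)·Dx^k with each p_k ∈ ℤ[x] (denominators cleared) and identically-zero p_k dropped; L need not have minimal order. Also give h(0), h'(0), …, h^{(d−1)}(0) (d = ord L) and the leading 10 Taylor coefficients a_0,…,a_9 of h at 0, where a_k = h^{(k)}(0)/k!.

f: a_k = 1, 2, 4, 8, 16, 32, 64, 128, 256, 512, …
L₀ from L_f via x↦r, Dx↦r'^{-1}Dx.
L = 4 + (-1 + 4·x^2)·Dx  (order 1).
h: a_k = 1, 4, 8, 16, 32, 64, 128, 256, 512, 1024, …
ICs: h(0) = 1.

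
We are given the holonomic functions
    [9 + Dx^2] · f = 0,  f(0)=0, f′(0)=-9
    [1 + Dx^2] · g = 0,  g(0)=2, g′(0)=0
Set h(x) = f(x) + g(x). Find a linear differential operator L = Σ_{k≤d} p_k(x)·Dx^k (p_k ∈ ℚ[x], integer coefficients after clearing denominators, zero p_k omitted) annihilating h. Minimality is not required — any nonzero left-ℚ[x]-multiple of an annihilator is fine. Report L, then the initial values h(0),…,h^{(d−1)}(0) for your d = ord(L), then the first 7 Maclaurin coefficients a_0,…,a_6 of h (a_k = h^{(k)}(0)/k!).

f: a_k = 0, -9, 0, 27/2, 0, -243/40, 0, …
g: a_k = 2, 0, -1, 0, 1/12, 0, -1/360, …
L₀ := lclm(L_f,L_g); ord L₀ ≤ 2+2.
L = 9 + 10·Dx^2 + Dx^4  (order 4).
h: a_k = 2, -9, -1, 27/2, 1/12, -243/40, -1/360, …
ICs: h(0) = 2, h′(0) = -9, h′′(0) = -2, h′′′(0) = 81.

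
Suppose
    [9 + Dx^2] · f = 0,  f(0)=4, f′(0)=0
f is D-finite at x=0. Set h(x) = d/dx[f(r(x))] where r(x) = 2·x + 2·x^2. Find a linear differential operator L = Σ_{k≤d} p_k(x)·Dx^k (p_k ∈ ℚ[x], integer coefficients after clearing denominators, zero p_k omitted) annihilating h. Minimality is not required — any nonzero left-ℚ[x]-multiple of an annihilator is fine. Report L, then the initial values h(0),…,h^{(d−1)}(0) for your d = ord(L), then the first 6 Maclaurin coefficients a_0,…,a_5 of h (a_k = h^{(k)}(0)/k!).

L = (48 + 288·x + 864·x^2 + 1152·x^3 + 576·x^4) + (-6 - 12·x)·Dx + (1 + 4·x + 4·x^2)·Dx^2  (order 2).
h: a_k = 0, -144, -432, 576, 4320, 31104/5, …
ICs: h(0) = 0, h′(0) = -144.

f: a_k = 4, 0, -18, 0, 27/2, 0, …
Substitute x→r, Dx→(1/r')Dx; clear ⇒ L₀.
Derive L from L₀ (diff closure).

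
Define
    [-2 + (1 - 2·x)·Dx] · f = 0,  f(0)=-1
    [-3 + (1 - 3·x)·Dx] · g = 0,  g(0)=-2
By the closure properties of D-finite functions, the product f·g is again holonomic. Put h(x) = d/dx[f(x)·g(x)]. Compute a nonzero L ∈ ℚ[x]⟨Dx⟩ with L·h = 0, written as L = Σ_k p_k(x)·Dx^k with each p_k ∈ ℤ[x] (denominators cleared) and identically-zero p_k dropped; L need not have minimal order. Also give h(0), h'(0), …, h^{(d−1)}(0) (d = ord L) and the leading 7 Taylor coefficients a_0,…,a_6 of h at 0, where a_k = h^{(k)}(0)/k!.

L = (38 - 180·x + 216·x^2) + (-5 + 37·x - 90·x^2 + 72·x^3)·Dx  (order 1).
h: a_k = 10, 76, 390, 1688, 6650, 24708, 88270, …
ICs: h(0) = 10.

f: a_k = -1, -2, -4, -8, -16, -32, -64, …
g: a_k = -2, -6, -18, -54, -162, -486, -1458, …
h₀=f·g: eliminate ⇒ L₀, order ≤ 1·1.
h=h₀': d/dx-closure on L₀ ⇒ L.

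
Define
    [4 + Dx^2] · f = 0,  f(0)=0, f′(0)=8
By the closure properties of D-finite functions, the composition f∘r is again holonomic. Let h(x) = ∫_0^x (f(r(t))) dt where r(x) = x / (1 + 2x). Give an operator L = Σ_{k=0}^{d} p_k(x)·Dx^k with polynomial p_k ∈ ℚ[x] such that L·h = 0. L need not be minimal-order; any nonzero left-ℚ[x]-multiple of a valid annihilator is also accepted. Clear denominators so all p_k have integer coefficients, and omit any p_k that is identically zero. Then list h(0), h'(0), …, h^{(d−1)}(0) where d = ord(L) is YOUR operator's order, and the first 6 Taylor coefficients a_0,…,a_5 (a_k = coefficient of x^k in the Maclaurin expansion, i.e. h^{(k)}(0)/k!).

L = 4·Dx + (4 + 24·x + 48·x^2 + 32·x^3)·Dx^2 + (1 + 8·x + 24·x^2 + 32·x^3 + 16·x^4)·Dx^3  (order 3).
h: a_k = 0, 0, 4, -16/3, 20/3, -32/5, …
ICs: h(0) = 0, h′(0) = 0, h′′(0) = 8.

f: a_k = 0, 8, 0, -16/3, 0, 16/15, …
f∘r: x↦r, Dx↦Dx/r' in L_f ⇒ L₀.
∫: right-multiply L₀ by Dx.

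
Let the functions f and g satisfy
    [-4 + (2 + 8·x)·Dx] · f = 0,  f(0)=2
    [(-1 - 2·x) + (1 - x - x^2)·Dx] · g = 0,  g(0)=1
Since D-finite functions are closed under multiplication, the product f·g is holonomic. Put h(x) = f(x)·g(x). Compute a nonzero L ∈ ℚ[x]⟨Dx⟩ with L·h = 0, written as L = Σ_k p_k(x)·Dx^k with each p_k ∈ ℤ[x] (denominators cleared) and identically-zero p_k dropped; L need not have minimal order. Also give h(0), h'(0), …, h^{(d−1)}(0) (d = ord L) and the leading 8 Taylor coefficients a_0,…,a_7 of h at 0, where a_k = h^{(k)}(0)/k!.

f: a_k = 2, 4, -4, 8, -20, 56, -168, 528, …
g: a_k = 1, 1, 2, 3, 5, 8, 13, 21, …
h₀=f·g: eliminate ⇒ L₀, order ≤ 1·1.
L = (3 + 4·x + 6·x^2) + (-1 - 3·x + 5·x^2 + 4·x^3)·Dx  (order 1).
h: a_k = 2, 6, 4, 18, 2, 76, -90, 514, …
ICs: h(0) = 2.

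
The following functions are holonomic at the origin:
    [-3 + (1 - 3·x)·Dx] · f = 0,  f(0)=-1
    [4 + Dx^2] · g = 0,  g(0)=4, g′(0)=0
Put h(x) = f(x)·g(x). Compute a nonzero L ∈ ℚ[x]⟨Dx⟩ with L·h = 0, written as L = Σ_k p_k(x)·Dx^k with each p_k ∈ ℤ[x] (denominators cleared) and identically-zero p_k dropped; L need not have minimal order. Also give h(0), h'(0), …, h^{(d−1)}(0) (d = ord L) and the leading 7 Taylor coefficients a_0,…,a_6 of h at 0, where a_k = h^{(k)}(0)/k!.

L = (-4 + 12·x) + 6·Dx + (-1 + 3·x)·Dx^2  (order 2).
h: a_k = -4, -12, -28, -84, -764/3, -764, -103124/45, …
ICs: h(0) = -4, h′(0) = -12.

f: a_k = -1, -3, -9, -27, -81, -243, -729, …
g: a_k = 4, 0, -8, 0, 8/3, 0, -16/45, …
Product ⇒ symmetric product L₀, ord ≤ 2.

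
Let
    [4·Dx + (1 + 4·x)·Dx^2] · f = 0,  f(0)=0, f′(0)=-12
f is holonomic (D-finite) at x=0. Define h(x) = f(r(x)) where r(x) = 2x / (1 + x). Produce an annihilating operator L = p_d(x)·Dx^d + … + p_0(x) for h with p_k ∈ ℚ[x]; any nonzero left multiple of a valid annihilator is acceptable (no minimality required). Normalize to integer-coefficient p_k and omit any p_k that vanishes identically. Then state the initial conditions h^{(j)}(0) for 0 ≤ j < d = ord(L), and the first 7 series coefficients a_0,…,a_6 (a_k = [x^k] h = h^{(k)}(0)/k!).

L = (10 + 18·x)·Dx + (1 + 10·x + 9·x^2)·Dx^2  (order 2).
h: a_k = 0, -24, 120, -728, 4920, -177144/5, 265720, …
ICs: h(0) = 0, h′(0) = -24.

f: a_k = 0, -12, 24, -64, 192, -3072/5, 2048, …
Substitute x→r, Dx→(1/r')Dx; clear ⇒ L₀.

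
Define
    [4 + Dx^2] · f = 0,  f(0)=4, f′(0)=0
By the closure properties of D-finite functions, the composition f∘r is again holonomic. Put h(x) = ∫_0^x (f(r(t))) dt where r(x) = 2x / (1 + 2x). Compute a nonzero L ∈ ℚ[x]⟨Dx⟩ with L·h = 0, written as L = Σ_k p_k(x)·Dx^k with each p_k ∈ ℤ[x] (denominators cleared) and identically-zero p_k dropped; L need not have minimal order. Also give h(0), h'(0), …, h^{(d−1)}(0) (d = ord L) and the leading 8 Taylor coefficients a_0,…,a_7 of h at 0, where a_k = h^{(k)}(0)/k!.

L = 16·Dx + (4 + 24·x + 48·x^2 + 32·x^3)·Dx^2 + (1 + 8·x + 24·x^2 + 32·x^3 + 16·x^4)·Dx^3  (order 3).
h: a_k = 0, 4, 0, -32/3, 32, -1024/15, 1024/9, -5632/45, …
ICs: h(0) = 0, h′(0) = 4, h′′(0) = 0.

f: a_k = 4, 0, -8, 0, 8/3, 0, -16/45, 0, …
Change of var in L_f (x↦r) gives L₀.
Integrate: L := L₀·Dx.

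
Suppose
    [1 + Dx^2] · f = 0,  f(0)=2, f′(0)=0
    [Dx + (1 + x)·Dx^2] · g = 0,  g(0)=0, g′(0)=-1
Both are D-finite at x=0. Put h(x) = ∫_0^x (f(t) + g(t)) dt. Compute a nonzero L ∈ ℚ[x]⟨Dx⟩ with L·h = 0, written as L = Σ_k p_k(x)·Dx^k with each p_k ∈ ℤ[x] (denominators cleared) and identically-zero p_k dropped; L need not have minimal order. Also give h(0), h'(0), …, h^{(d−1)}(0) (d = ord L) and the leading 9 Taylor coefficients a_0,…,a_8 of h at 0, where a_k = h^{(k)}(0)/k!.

f: a_k = 2, 0, -1, 0, 1/12, 0, -1/360, 0, 1/20160, …
g: a_k = 0, -1, 1/2, -1/3, 1/4, -1/5, 1/6, -1/7, 1/8, …
L₀ := lclm(L_f,L_g); ord L₀ ≤ 2+2.
h=∫h₀ ⇒ L = L₀·Dx.
L = (7 + 2·x + x^2)·Dx^2 + (3 + 5·x + 3·x^2 + x^3)·Dx^3 + (7 + 2·x + x^2)·Dx^4 + (3 + 5·x + 3·x^2 + x^3)·Dx^5  (order 5).
h: a_k = 0, 2, -1/2, -1/6, -1/12, 1/15, -1/30, 59/2520, -1/56, …
ICs: h(0) = 0, h′(0) = 2, h′′(0) = -1, h′′′(0) = -1, h′′′′(0) = -2.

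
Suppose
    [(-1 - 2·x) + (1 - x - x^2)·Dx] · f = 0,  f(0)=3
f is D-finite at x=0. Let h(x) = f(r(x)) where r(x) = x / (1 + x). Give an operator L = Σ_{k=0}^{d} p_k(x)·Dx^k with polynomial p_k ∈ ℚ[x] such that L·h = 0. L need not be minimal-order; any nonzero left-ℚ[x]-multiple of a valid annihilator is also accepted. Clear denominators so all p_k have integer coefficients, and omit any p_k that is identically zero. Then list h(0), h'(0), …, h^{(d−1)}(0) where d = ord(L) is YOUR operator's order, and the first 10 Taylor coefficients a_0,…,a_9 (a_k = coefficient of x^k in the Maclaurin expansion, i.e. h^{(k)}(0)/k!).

f: a_k = 3, 3, 6, 9, 15, 24, 39, 63, 102, 165, …
Change of var in L_f (x↦r) gives L₀.
L = (1 + 3·x) + (-1 - 2·x + x^3)·Dx  (order 1).
h: a_k = 3, 3, 3, 0, 3, -3, 6, -9, 15, -24, …
ICs: h(0) = 3.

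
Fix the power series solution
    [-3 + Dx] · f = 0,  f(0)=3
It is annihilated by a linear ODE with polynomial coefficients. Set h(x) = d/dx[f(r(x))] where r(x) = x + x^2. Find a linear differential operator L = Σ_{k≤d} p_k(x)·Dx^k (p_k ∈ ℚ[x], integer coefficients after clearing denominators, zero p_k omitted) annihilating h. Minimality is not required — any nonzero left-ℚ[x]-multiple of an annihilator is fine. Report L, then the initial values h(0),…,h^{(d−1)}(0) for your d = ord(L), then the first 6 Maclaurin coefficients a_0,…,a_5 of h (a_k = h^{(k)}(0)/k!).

f: a_k = 3, 9, 27/2, 27/2, 81/8, 243/40, …
L₀ from L_f via x↦r, Dx↦r'^{-1}Dx.
Differentiate: ansatz ord ≤ ord L₀ ⇒ L.
L = (5 + 12·x + 12·x^2) + (-1 - 2·x)·Dx  (order 1).
h: a_k = 9, 45, 243/2, 513/2, 3483/8, 25839/40, …
ICs: h(0) = 9.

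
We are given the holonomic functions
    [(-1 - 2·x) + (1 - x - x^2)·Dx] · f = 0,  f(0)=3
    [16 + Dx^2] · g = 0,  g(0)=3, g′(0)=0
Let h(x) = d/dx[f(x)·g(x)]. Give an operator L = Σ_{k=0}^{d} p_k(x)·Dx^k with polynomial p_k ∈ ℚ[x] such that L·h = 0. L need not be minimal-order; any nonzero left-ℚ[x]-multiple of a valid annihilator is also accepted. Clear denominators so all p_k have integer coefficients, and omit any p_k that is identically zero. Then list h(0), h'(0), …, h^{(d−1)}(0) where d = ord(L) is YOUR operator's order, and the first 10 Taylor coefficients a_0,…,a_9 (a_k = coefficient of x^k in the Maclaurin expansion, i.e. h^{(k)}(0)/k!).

L = (54 - 256·x - 128·x^2 + 256·x^3 + 128·x^4) + (-13 - 10·x + 48·x^2 + 32·x^3)·Dx + (7 - 15·x - 7·x^2 + 16·x^3 + 8·x^4)·Dx^2  (order 2).
h: a_k = 9, -108, -135, -12, -240, -3066/5, -5257/5, -66576/35, -122211/35, -1979282/315, …
ICs: h(0) = 9, h′(0) = -108.

f: a_k = 3, 3, 6, 9, 15, 24, 39, 63, 102, 165, …
g: a_k = 3, 0, -24, 0, 32, 0, -256/15, 0, 512/105, 0, …
L₀ := L_f ⊗_s L_g (sym. prod.), ord ≤ 2.
Derive L from L₀ (diff closure).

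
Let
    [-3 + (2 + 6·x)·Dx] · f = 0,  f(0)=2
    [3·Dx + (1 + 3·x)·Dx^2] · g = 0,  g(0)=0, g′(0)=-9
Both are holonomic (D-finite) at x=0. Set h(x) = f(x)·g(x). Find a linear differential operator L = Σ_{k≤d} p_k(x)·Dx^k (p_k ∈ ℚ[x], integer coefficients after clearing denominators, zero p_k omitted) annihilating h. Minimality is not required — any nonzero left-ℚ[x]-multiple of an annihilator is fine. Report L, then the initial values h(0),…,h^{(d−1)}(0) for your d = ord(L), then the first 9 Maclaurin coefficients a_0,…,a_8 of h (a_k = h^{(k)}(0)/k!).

L = 9 + (4 + 24·x + 36·x^2)·Dx^2  (order 2).
h: a_k = 0, -18, 0, 27/4, -81/4, 17253/320, -22599/160, 6655041/17920, -17642529/17920, …
ICs: h(0) = 0, h′(0) = -18.

f: a_k = 2, 3, -9/4, 27/8, -405/64, 1701/128, -15309/512, 72171/1024, -2814669/16384, …
g: a_k = 0, -9, 27/2, -27, 243/4, -729/5, 729/2, -6561/7, 19683/8, …
Sym-product of L_f,L_g gives L₀ (≤ ord 2).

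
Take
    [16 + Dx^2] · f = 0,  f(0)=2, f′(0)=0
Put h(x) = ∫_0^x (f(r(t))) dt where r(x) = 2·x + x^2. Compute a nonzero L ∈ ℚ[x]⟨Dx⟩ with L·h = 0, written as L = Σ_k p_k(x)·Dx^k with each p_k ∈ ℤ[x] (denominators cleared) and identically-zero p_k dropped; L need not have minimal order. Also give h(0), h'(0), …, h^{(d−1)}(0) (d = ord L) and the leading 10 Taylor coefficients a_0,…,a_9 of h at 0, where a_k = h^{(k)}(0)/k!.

f: a_k = 2, 0, -16, 0, 64/3, 0, -512/45, 0, 1024/315, 0, …
h₀=f(r): pull back L_f along r ⇒ L₀.
h=∫₀ˣh₀: take L = L₀·Dx.
L = (64 + 192·x + 192·x^2 + 64·x^3)·Dx - Dx^2 + (1 + x)·Dx^3  (order 3).
h: a_k = 0, 2, 0, -64/3, -16, 976/15, 1024/9, -9728/315, -3776/15, -591296/2835, …
ICs: h(0) = 0, h′(0) = 2, h′′(0) = 0.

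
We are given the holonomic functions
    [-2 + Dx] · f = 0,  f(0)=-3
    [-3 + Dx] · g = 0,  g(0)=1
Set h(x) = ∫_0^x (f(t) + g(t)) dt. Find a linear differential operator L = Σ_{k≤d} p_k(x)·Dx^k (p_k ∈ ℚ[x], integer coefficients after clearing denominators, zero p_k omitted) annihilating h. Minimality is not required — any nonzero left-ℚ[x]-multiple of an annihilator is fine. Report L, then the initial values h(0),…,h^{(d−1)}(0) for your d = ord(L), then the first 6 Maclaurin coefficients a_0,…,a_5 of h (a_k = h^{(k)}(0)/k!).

f: a_k = -3, -6, -6, -4, -2, -4/5, …
g: a_k = 1, 3, 9/2, 9/2, 27/8, 81/40, …
Sum ⇒ L₀ = lclm(L_f,L_g) in ℚ(x)⟨Dx⟩.
∫: right-multiply L₀ by Dx.
L = 6·Dx - 5·Dx^2 + Dx^3  (order 3).
h: a_k = 0, -2, -3/2, -1/2, 1/8, 11/40, …
ICs: h(0) = 0, h′(0) = -2, h′′(0) = -3.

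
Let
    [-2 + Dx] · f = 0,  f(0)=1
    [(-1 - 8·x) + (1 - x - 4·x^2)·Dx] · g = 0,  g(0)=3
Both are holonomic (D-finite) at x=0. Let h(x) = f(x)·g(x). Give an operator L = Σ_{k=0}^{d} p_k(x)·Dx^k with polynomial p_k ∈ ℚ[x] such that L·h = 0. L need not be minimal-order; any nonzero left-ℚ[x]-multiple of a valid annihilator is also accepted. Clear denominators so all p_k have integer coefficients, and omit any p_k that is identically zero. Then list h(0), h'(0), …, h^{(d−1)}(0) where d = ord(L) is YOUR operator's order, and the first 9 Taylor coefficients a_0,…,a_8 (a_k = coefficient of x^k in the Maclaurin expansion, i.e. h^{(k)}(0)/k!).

f: a_k = 1, 2, 2, 4/3, 2/3, 4/15, 4/45, 8/315, 2/315, …
g: a_k = 3, 3, 15, 27, 87, 195, 543, 1323, 3495, …
f·g: L₀ = L_f ⊗_s L_g, ord ≤ 1·1.
L = (3 + 6·x - 8·x^2) + (-1 + x + 4·x^2)·Dx  (order 1).
h: a_k = 3, 9, 27, 67, 177, 2229/5, 17311/15, 102807/35, 264377/35, …
ICs: h(0) = 3.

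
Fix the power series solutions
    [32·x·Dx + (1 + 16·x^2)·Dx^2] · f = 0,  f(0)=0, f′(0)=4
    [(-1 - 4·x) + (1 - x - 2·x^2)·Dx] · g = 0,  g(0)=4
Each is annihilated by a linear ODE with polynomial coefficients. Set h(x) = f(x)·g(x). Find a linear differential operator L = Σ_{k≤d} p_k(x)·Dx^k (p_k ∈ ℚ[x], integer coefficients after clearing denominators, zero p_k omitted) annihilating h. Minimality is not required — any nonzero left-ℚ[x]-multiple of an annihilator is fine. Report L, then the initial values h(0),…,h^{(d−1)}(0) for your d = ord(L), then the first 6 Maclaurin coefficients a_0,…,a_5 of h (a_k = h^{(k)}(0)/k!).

L = (4 + 32·x + 192·x^2) + (2 - 24·x + 64·x^2 + 192·x^3)·Dx + (-1 + x - 14·x^2 + 16·x^3 + 32·x^4)·Dx^2  (order 2).
h: a_k = 0, 16, 16, -112/3, -16/3, 3696/5, …
ICs: h(0) = 0, h′(0) = 16.

f: a_k = 0, 4, 0, -64/3, 0, 1024/5, …
g: a_k = 4, 4, 12, 20, 44, 84, …
Sym-product of L_f,L_g gives L₀ (≤ ord 2).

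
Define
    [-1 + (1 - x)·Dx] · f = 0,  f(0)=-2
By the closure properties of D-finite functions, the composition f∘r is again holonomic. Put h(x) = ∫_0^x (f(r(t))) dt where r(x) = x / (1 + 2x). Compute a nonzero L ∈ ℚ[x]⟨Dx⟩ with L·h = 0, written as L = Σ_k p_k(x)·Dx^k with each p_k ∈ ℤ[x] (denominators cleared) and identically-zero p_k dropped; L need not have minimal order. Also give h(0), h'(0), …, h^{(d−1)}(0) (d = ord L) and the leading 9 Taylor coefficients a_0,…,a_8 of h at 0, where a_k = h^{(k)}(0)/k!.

f: a_k = -2, -2, -2, -2, -2, -2, -2, -2, -2, …
h₀=f(r): pull back L_f along r ⇒ L₀.
∫: right-multiply L₀ by Dx.
L = -Dx + (1 + 3·x + 2·x^2)·Dx^2  (order 2).
h: a_k = 0, -2, -1, 2/3, -1/2, 2/5, -1/3, 2/7, -1/4, …
ICs: h(0) = 0, h′(0) = -2.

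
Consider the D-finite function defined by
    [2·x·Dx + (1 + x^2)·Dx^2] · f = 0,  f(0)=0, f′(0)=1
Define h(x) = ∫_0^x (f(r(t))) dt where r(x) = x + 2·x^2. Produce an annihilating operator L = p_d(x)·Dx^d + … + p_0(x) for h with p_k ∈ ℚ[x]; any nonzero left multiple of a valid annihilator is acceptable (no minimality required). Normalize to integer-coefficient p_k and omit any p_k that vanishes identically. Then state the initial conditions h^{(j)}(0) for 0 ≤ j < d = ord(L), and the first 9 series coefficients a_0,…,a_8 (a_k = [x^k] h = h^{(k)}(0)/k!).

L = (-4 + 2·x + 16·x^2 + 48·x^3 + 48·x^4)·Dx^2 + (1 + 4·x + x^2 + 8·x^3 + 20·x^4 + 16·x^5)·Dx^3  (order 3).
h: a_k = 0, 0, 1/2, 2/3, -1/12, -2/5, -19/30, -2/21, 55/56, …
ICs: h(0) = 0, h′(0) = 0, h′′(0) = 1.

f: a_k = 0, 1, 0, -1/3, 0, 1/5, 0, -1/7, 0, …
L₀ from L_f via x↦r, Dx↦r'^{-1}Dx.
h=∫₀ˣh₀: take L = L₀·Dx.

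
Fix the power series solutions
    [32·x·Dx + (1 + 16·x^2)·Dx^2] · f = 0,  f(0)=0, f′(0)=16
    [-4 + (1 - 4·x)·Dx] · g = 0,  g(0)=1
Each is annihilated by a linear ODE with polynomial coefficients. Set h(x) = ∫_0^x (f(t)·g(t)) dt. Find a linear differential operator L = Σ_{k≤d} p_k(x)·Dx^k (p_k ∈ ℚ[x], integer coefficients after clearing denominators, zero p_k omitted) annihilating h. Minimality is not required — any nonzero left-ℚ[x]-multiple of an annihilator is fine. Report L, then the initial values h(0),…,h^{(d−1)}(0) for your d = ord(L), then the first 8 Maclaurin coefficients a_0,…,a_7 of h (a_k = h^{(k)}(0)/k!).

L = 128·x·Dx + (8 - 32·x + 256·x^2)·Dx^2 + (-1 + 4·x - 16·x^2 + 64·x^3)·Dx^3  (order 3).
h: a_k = 0, 0, 8, 64/3, 128/3, 2048/15, 26624/45, 212992/105, …
ICs: h(0) = 0, h′(0) = 0, h′′(0) = 16.

f: a_k = 0, 16, 0, -256/3, 0, 4096/5, 0, -65536/7, …
g: a_k = 1, 4, 16, 64, 256, 1024, 4096, 16384, …
Product ⇒ symmetric product L₀, ord ≤ 2.
Integrate: L := L₀·Dx.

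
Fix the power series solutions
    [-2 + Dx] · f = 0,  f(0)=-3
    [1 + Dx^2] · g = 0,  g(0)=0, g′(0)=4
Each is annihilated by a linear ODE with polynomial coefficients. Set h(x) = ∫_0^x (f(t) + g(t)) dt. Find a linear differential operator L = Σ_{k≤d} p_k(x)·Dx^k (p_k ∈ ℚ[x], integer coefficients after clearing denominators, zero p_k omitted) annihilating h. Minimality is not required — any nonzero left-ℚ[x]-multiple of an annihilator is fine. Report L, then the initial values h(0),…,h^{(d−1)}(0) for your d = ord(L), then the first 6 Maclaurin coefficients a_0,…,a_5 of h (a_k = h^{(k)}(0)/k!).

f: a_k = -3, -6, -6, -4, -2, -4/5, …
g: a_k = 0, 4, 0, -2/3, 0, 1/30, …
L₀ := lclm(L_f,L_g); ord L₀ ≤ 1+2.
h=∫₀ˣh₀: take L = L₀·Dx.
L = -2·Dx + Dx^2 - 2·Dx^3 + Dx^4  (order 4).
h: a_k = 0, -3, -1, -2, -7/6, -2/5, …
ICs: h(0) = 0, h′(0) = -3, h′′(0) = -2, h′′′(0) = -12.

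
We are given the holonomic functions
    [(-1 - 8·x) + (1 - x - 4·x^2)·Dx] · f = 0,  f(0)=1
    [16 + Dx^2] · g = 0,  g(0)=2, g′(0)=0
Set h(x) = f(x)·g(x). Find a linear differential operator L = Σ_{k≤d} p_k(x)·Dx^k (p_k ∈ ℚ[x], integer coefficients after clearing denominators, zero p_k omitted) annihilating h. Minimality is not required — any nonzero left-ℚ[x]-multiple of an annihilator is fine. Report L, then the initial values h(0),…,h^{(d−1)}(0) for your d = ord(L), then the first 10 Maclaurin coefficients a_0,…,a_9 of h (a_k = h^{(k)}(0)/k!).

f: a_k = 1, 1, 5, 9, 29, 65, 181, 441, 1165, 2929, …
g: a_k = 2, 0, -16, 0, 64/3, 0, -512/45, 0, 1024/315, 0, …
L₀ := L_f ⊗_s L_g (sym. prod.), ord ≤ 2.
L = (-8 + 16·x + 64·x^2) + (2 + 16·x)·Dx + (-1 + x + 4·x^2)·Dx^2  (order 2).
h: a_k = 2, 2, -6, 2, -2/3, 22/3, -302/45, 1018/45, -34/35, 28198/315, …
ICs: h(0) = 2, h′(0) = 2.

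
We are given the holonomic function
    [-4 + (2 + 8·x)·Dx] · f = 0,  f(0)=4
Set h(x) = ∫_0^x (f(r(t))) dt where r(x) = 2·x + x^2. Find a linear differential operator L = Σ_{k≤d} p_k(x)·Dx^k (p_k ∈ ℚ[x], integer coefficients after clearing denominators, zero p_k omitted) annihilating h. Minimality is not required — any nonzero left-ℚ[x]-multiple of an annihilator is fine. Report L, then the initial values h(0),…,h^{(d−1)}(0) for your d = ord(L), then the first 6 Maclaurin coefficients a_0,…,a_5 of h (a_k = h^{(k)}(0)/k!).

L = (-4 - 4·x)·Dx + (1 + 8·x + 4·x^2)·Dx^2  (order 2).
h: a_k = 0, 4, 8, -8, 24, -456/5, …
ICs: h(0) = 0, h′(0) = 4.

f: a_k = 4, 8, -8, 16, -40, 112, …
L₀ from L_f via x↦r, Dx↦r'^{-1}Dx.
h=∫h₀ ⇒ L = L₀·Dx.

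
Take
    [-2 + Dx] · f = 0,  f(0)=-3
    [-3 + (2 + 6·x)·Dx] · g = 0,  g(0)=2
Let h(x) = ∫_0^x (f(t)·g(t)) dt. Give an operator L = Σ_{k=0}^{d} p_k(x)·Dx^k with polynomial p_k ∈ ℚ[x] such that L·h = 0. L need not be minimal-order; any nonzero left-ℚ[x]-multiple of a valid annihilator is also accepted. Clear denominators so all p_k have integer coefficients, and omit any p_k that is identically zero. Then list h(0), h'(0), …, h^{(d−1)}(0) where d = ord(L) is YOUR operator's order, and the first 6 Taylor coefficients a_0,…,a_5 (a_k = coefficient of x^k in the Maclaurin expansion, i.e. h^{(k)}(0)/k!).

L = (-7 - 12·x)·Dx + (2 + 6·x)·Dx^2  (order 2).
h: a_k = 0, -6, -21/2, -31/4, -181/32, -241/320, …
ICs: h(0) = 0, h′(0) = -6.

f: a_k = -3, -6, -6, -4, -2, -4/5, …
g: a_k = 2, 3, -9/4, 27/8, -405/64, 1701/128, …
Product ⇒ symmetric product L₀, ord ≤ 1.
Integrate: L := L₀·Dx.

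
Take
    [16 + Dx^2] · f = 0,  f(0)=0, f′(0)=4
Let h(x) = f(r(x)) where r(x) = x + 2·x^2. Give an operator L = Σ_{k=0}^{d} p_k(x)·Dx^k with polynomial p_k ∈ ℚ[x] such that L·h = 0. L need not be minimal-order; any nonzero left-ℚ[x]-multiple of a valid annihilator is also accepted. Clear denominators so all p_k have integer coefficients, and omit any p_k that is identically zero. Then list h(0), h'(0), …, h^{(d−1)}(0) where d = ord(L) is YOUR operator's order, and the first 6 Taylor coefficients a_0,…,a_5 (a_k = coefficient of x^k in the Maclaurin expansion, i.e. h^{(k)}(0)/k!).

L = (16 + 192·x + 768·x^2 + 1024·x^3) - 4·Dx + (1 + 4·x)·Dx^2  (order 2).
h: a_k = 0, 4, 8, -32/3, -64, -1792/15, …
ICs: h(0) = 0, h′(0) = 4.

f: a_k = 0, 4, 0, -32/3, 0, 128/15, …
L₀ from L_f via x↦r, Dx↦r'^{-1}Dx.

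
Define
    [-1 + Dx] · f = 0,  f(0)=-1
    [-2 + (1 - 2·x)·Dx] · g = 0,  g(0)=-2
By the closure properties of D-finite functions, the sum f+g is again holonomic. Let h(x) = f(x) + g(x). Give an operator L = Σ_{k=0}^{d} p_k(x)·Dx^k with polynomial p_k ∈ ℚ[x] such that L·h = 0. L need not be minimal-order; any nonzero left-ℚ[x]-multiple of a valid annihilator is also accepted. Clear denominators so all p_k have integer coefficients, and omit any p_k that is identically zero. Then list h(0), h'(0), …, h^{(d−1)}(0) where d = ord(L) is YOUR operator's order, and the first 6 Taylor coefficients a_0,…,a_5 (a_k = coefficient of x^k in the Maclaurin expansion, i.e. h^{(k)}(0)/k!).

L = (6 + 4·x) + (-7 - 4·x + 4·x^2)·Dx + (1 - 4·x^2)·Dx^2  (order 2).
h: a_k = -3, -5, -17/2, -97/6, -769/24, -7681/120, …
ICs: h(0) = -3, h′(0) = -5.

f: a_k = -1, -1, -1/2, -1/6, -1/24, -1/120, …
g: a_k = -2, -4, -8, -16, -32, -64, …
h₀=f+g: left-lcm gives L₀, ord ≤ 2.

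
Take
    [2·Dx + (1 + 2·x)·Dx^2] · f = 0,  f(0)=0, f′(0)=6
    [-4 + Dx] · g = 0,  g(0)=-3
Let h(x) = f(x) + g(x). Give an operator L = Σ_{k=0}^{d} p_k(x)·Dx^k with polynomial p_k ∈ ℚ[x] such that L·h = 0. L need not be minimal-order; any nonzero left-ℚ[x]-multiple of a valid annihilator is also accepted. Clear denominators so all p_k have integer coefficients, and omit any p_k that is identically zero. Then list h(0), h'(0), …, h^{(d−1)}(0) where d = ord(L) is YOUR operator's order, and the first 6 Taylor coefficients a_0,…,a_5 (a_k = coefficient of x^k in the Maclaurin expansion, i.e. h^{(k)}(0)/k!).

f: a_k = 0, 6, -6, 8, -12, 96/5, …
g: a_k = -3, -12, -24, -32, -32, -128/5, …
h₀=f+g: left-lcm gives L₀, ord ≤ 3.
L = (-32 - 32·x)·Dx + (-4 - 32·x - 32·x^2)·Dx^2 + (3 + 10·x + 8·x^2)·Dx^3  (order 3).
h: a_k = -3, -6, -30, -24, -44, -32/5, …
ICs: h(0) = -3, h′(0) = -6, h′′(0) = -60.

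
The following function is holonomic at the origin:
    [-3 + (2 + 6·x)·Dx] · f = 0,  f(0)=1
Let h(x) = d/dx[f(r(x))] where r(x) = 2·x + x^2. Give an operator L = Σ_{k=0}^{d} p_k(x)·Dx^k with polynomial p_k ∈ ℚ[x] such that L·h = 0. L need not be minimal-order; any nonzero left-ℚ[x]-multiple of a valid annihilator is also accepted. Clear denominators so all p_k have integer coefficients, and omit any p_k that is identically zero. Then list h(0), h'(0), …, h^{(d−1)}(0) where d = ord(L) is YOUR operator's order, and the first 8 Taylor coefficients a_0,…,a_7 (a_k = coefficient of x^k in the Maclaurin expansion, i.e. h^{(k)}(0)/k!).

f: a_k = 1, 3/2, -9/8, 27/16, -405/128, 1701/256, -15309/1024, 72171/2048, …
f∘r: x↦r, Dx↦Dx/r' in L_f ⇒ L₀.
h=h₀': d/dx-closure on L₀ ⇒ L.
L = -2 + (-1 - 7·x - 9·x^2 - 3·x^3)·Dx  (order 1).
h: a_k = 3, -6, 27, -126, 1215/2, -2997, 30051/2, -76221, …
ICs: h(0) = 3.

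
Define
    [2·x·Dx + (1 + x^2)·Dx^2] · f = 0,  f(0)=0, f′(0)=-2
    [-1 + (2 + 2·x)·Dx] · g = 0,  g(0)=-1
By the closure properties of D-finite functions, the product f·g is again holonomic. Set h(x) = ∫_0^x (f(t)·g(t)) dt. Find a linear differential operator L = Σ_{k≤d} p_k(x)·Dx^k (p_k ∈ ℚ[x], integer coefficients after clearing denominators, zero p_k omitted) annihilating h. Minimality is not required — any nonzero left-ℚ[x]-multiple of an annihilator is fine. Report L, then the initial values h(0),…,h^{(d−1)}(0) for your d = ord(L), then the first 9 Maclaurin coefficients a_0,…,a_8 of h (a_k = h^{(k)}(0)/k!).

f: a_k = 0, -2, 0, 2/3, 0, -2/5, 0, 2/7, 0, …
g: a_k = -1, -1/2, 1/8, -1/16, 5/128, -7/256, 21/1024, -33/2048, 429/32768, …
h₀=f·g: eliminate ⇒ L₀, order ≤ 2·1.
h=∫h₀ ⇒ L = L₀·Dx.
L = (3 - 4·x - x^2)·Dx + (-4 + 4·x + 12·x^2 + 4·x^3)·Dx^2 + (4 + 8·x + 8·x^2 + 8·x^3 + 4·x^4)·Dx^3  (order 3).
h: a_k = 0, 0, 1, 1/3, -11/48, -1/24, 389/5760, 409/13440, -18853/430080, …
ICs: h(0) = 0, h′(0) = 0, h′′(0) = 2.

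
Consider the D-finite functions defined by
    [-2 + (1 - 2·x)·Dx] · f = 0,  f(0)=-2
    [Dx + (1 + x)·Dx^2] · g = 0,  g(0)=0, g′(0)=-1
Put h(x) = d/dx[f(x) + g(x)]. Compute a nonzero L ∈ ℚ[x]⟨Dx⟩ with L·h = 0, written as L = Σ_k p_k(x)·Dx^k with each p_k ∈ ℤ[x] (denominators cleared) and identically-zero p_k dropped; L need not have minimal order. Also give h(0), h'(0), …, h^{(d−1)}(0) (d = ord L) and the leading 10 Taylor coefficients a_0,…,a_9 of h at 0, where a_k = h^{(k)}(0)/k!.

f: a_k = -2, -4, -8, -16, -32, -64, -128, -256, -512, -1024, …
g: a_k = 0, -1, 1/2, -1/3, 1/4, -1/5, 1/6, -1/7, 1/8, -1/9, …
Weyl lclm of L_f,L_g ⇒ L₀ (ord ≤ 3).
h₀' ⇒ L via d/dx closure of L₀.
L = (32 + 8·x) + (22 + 56·x + 16·x^2)·Dx + (-5 + 3·x + 12·x^2 + 4·x^3)·Dx^2  (order 2).
h: a_k = -5, -15, -49, -127, -321, -767, -1793, -4095, -9217, -20479, …
ICs: h(0) = -5, h′(0) = -15.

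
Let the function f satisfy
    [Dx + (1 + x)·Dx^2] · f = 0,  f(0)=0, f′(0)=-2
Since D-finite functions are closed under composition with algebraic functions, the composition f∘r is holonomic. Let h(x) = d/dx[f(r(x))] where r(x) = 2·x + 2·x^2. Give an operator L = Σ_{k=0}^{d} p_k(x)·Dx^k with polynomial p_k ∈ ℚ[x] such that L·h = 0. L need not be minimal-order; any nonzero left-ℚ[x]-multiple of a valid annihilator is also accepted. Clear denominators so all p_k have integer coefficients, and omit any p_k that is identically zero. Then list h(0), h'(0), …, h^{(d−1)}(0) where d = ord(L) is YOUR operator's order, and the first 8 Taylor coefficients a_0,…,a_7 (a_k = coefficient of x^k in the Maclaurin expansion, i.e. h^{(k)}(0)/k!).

L = (4·x + 4·x^2) + (1 + 4·x + 6·x^2 + 4·x^3)·Dx  (order 1).
h: a_k = -4, 0, 8, -16, 16, 0, -32, 64, …
ICs: h(0) = -4.

f: a_k = 0, -2, 1, -2/3, 1/2, -2/5, 1/3, -2/7, …
Substitute x→r, Dx→(1/r')Dx; clear ⇒ L₀.
Derive L from L₀ (diff closure).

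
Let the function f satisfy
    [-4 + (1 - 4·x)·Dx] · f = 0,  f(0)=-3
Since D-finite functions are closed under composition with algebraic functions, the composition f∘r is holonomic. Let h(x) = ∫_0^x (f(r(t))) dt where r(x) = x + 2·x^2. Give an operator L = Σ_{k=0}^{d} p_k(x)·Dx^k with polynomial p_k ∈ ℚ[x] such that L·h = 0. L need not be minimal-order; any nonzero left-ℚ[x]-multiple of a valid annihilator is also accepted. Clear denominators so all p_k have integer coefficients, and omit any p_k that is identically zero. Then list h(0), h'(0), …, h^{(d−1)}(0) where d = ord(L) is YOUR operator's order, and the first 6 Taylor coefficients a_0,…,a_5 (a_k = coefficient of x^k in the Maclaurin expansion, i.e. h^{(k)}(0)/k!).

f: a_k = -3, -12, -48, -192, -768, -3072, …
Substitute x→r, Dx→(1/r')Dx; clear ⇒ L₀.
h=∫h₀ ⇒ L = L₀·Dx.
L = (4 + 16·x)·Dx + (-1 + 4·x + 8·x^2)·Dx^2  (order 2).
h: a_k = 0, -3, -6, -24, -96, -2112/5, …
ICs: h(0) = 0, h′(0) = -3.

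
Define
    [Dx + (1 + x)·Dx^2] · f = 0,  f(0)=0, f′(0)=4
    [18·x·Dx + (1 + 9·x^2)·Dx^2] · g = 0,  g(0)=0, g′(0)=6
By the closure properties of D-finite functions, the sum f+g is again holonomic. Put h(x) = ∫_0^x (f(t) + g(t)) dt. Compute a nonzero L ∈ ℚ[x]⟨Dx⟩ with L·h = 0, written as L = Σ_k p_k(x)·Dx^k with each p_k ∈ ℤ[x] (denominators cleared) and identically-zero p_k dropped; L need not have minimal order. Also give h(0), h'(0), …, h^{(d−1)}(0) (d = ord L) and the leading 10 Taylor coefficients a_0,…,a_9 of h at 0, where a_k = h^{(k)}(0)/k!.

f: a_k = 0, 4, -2, 4/3, -1, 4/5, -2/3, 4/7, -1/2, 4/9, …
g: a_k = 0, 6, 0, -18, 0, 486/5, 0, -4374/7, 0, 4374, …
h₀=f+g: left-lcm gives L₀, ord ≤ 4.
∫: right-multiply L₀ by Dx.
L = (-18 - 54·x + 486·x^2 + 162·x^3)·Dx^2 + (-20 - 36·x + 432·x^2 + 972·x^3 + 324·x^4)·Dx^3 + (-1 + 17·x + 18·x^2 + 162·x^3 + 243·x^4 + 81·x^5)·Dx^4  (order 4).
h: a_k = 0, 0, 5, -2/3, -25/6, -1/5, 49/3, -2/21, -2185/28, -1/18, …
ICs: h(0) = 0, h′(0) = 0, h′′(0) = 10, h′′′(0) = -4.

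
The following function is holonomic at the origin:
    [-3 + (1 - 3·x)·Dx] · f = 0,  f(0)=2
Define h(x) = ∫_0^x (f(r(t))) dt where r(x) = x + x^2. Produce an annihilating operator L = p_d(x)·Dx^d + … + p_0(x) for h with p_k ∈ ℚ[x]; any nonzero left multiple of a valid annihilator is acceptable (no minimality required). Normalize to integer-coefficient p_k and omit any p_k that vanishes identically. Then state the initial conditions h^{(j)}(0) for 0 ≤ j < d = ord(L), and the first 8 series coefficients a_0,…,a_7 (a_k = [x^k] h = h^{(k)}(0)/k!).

L = (3 + 6·x)·Dx + (-1 + 3·x + 3·x^2)·Dx^2  (order 2).
h: a_k = 0, 2, 3, 8, 45/2, 342/5, 216, 702, …
ICs: h(0) = 0, h′(0) = 2.

f: a_k = 2, 6, 18, 54, 162, 486, 1458, 4374, …
L₀ from L_f via x↦r, Dx↦r'^{-1}Dx.
Integrate: L := L₀·Dx.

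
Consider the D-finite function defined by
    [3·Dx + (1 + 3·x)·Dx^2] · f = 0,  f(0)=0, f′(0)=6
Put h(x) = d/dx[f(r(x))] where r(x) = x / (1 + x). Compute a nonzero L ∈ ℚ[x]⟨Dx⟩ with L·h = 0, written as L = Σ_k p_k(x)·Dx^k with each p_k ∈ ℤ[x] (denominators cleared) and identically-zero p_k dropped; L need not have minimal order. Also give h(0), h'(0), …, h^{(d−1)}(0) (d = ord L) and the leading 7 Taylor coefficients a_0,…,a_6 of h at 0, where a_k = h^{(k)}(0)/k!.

L = (5 + 8·x) + (1 + 5·x + 4·x^2)·Dx  (order 1).
h: a_k = 6, -30, 126, -510, 2046, -8190, 32766, …
ICs: h(0) = 6.

f: a_k = 0, 6, -9, 18, -81/2, 486/5, -243, …
Change of var in L_f (x↦r) gives L₀.
h=h₀': d/dx-closure on L₀ ⇒ L.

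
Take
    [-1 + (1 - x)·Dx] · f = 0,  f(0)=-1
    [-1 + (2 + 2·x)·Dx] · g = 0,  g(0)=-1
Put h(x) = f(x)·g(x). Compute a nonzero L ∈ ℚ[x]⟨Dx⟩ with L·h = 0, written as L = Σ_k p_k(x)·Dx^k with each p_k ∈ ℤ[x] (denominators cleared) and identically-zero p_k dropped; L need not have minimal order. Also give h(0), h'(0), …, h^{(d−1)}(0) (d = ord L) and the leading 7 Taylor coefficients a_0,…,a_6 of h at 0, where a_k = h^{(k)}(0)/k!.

L = (3 + x) + (-2 + 2·x^2)·Dx  (order 1).
h: a_k = 1, 3/2, 11/8, 23/16, 179/128, 365/256, 1439/1024, …
ICs: h(0) = 1.

f: a_k = -1, -1, -1, -1, -1, -1, -1, …
g: a_k = -1, -1/2, 1/8, -1/16, 5/128, -7/256, 21/1024, …
L₀ := L_f ⊗_s L_g (sym. prod.), ord ≤ 1.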